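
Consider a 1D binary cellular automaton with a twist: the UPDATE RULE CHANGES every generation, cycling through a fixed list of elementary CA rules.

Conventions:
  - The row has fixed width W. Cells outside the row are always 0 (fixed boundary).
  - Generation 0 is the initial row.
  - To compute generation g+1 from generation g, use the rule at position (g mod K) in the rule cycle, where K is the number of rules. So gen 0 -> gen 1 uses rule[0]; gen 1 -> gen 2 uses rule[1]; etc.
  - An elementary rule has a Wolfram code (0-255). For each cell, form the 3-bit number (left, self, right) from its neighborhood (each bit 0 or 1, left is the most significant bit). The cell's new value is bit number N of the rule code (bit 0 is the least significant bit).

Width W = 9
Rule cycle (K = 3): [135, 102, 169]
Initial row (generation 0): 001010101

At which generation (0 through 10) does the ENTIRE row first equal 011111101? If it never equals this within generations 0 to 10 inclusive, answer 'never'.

Gen 0: 001010101
Gen 1 (rule 135): 111010101
Gen 2 (rule 102): 001111111
Gen 3 (rule 169): 101111110
Gen 4 (rule 135): 100111100
Gen 5 (rule 102): 101000100
Gen 6 (rule 169): 010010001
Gen 7 (rule 135): 110110111
Gen 8 (rule 102): 011011001
Gen 9 (rule 169): 010110000
Gen 10 (rule 135): 110000111

Answer: never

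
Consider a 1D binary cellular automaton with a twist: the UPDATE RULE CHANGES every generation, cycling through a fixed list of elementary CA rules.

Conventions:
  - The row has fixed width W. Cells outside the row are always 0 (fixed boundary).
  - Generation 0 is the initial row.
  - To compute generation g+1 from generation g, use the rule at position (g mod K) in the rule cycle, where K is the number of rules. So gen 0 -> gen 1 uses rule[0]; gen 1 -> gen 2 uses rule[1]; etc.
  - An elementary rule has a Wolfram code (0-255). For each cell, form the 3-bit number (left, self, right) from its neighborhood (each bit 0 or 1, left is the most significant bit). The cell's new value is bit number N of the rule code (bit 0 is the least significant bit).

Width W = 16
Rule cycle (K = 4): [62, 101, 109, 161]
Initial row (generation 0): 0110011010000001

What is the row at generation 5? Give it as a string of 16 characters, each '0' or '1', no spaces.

Answer: 0000000001101000

Derivation:
Gen 0: 0110011010000001
Gen 1 (rule 62): 1101110111000011
Gen 2 (rule 101): 0110011001011001
Gen 3 (rule 109): 0110011001111001
Gen 4 (rule 161): 0000000000110000
Gen 5 (rule 62): 0000000001101000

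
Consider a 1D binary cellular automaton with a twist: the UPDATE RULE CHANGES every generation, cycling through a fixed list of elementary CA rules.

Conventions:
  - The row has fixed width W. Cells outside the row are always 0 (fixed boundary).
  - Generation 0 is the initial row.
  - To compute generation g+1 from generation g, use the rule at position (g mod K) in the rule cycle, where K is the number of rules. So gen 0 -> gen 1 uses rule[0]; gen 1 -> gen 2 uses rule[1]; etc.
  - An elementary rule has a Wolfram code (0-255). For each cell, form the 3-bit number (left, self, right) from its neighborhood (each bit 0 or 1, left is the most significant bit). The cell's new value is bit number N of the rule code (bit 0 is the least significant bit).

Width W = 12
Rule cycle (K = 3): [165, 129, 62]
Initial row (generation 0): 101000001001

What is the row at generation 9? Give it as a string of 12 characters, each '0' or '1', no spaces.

Gen 0: 101000001001
Gen 1 (rule 165): 111011101001
Gen 2 (rule 129): 010001000000
Gen 3 (rule 62): 111011100000
Gen 4 (rule 165): 010101001111
Gen 5 (rule 129): 000000000110
Gen 6 (rule 62): 000000001101
Gen 7 (rule 165): 111111100011
Gen 8 (rule 129): 011111001000
Gen 9 (rule 62): 110000111100

Answer: 110000111100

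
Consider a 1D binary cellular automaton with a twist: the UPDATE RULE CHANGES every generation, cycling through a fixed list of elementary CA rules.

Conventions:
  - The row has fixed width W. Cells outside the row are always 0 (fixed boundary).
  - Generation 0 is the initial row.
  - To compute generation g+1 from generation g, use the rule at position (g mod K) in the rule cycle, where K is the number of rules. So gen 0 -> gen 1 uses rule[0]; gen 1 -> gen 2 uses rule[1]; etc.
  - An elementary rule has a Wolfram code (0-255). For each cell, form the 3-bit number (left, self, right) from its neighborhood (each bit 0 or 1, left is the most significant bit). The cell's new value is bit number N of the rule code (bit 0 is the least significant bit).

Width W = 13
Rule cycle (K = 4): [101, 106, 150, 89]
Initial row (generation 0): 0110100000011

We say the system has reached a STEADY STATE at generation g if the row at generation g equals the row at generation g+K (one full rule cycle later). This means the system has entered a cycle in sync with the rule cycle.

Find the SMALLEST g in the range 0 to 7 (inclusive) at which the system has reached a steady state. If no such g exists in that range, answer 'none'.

Gen 0: 0110100000011
Gen 1 (rule 101): 0011101111001
Gen 2 (rule 106): 0110111001010
Gen 3 (rule 150): 1000010111011
Gen 4 (rule 89): 0111000101011
Gen 5 (rule 101): 0001010111101
Gen 6 (rule 106): 0010101100110
Gen 7 (rule 150): 0110100011001
Gen 8 (rule 89): 0110011011100
Gen 9 (rule 101): 0010001100101
Gen 10 (rule 106): 0100011101010
Gen 11 (rule 150): 1110101001011

Answer: none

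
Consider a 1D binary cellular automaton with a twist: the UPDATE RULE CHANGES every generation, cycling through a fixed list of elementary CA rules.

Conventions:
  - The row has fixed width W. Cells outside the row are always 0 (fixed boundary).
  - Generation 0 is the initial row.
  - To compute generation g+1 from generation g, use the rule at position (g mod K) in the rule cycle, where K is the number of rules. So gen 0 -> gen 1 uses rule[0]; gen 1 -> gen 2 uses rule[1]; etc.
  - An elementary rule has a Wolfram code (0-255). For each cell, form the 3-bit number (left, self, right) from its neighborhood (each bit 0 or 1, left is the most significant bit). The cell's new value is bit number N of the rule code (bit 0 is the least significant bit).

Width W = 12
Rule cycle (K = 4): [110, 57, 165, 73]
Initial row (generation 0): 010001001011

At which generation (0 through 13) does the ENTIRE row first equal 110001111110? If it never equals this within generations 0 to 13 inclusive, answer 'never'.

Answer: never

Derivation:
Gen 0: 010001001011
Gen 1 (rule 110): 110011011111
Gen 2 (rule 57): 101010110000
Gen 3 (rule 165): 111111000111
Gen 4 (rule 73): 100001010101
Gen 5 (rule 110): 100011111111
Gen 6 (rule 57): 011010000000
Gen 7 (rule 165): 000110111111
Gen 8 (rule 73): 110110100001
Gen 9 (rule 110): 111111100011
Gen 10 (rule 57): 100000011010
Gen 11 (rule 165): 101111000110
Gen 12 (rule 73): 001001010110
Gen 13 (rule 110): 011011111110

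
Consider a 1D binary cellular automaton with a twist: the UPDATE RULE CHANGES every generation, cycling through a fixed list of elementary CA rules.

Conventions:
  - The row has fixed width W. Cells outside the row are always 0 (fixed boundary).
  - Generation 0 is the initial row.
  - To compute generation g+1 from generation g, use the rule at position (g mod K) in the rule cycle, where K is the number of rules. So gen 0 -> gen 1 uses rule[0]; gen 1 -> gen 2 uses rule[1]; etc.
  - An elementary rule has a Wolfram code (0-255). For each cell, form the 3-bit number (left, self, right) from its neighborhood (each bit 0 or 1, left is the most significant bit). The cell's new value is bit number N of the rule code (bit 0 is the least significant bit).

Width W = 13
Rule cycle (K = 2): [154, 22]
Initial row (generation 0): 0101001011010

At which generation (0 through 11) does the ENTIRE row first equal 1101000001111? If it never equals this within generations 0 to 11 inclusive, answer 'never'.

Answer: 4

Derivation:
Gen 0: 0101001011010
Gen 1 (rule 154): 1000110010001
Gen 2 (rule 22): 1101001111011
Gen 3 (rule 154): 1000111110010
Gen 4 (rule 22): 1101000001111
Gen 5 (rule 154): 1000100011110
Gen 6 (rule 22): 1101110100001
Gen 7 (rule 154): 1001100010010
Gen 8 (rule 22): 1110010111111
Gen 9 (rule 154): 1101100111110
Gen 10 (rule 22): 0000011000001
Gen 11 (rule 154): 0000110100010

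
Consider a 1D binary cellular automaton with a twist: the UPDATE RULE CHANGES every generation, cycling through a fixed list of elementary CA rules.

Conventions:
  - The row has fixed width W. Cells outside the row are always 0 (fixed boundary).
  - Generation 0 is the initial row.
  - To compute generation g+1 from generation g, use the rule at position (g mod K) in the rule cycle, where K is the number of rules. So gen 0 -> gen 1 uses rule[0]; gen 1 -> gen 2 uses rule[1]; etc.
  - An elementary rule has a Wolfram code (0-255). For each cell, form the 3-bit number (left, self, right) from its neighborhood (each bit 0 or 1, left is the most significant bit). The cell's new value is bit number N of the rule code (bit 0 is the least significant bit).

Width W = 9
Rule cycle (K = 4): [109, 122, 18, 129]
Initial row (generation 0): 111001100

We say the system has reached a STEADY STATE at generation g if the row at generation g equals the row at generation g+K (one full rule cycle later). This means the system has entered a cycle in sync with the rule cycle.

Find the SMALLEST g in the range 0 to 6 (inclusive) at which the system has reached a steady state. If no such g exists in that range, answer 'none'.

Gen 0: 111001100
Gen 1 (rule 109): 101001101
Gen 2 (rule 122): 010111110
Gen 3 (rule 18): 100000001
Gen 4 (rule 129): 001111100
Gen 5 (rule 109): 101000101
Gen 6 (rule 122): 010101010
Gen 7 (rule 18): 100000001
Gen 8 (rule 129): 001111100
Gen 9 (rule 109): 101000101
Gen 10 (rule 122): 010101010

Answer: 3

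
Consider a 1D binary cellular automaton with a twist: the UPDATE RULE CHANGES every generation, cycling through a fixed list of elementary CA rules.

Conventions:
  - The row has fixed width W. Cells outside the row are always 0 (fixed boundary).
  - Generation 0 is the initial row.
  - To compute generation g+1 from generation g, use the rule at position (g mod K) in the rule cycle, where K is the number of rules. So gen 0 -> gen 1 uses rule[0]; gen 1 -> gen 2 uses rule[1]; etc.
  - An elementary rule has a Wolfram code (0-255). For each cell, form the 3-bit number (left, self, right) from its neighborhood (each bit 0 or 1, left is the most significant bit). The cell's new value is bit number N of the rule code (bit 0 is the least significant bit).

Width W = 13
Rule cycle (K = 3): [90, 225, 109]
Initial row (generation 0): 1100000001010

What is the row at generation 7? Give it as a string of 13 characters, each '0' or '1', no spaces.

Answer: 1001100100010

Derivation:
Gen 0: 1100000001010
Gen 1 (rule 90): 1110000010001
Gen 2 (rule 225): 0110111000100
Gen 3 (rule 109): 0111101010101
Gen 4 (rule 90): 1100100000000
Gen 5 (rule 225): 0100001111111
Gen 6 (rule 109): 0101101000001
Gen 7 (rule 90): 1001100100010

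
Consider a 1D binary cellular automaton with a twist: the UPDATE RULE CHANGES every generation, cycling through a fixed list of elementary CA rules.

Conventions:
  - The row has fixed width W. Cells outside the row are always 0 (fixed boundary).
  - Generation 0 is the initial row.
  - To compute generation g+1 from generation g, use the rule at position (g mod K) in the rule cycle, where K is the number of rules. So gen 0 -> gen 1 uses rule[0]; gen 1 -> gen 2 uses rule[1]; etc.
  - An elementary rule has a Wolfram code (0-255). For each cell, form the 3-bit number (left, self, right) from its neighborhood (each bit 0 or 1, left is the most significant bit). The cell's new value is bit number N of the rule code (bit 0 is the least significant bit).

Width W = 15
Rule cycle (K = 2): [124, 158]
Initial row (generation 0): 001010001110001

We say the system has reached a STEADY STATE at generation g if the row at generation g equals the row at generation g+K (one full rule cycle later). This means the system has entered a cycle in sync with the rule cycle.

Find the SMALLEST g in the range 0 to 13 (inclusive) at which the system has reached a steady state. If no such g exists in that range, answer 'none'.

Answer: 6

Derivation:
Gen 0: 001010001110001
Gen 1 (rule 124): 001111001011001
Gen 2 (rule 158): 011110111010111
Gen 3 (rule 124): 010011101111101
Gen 4 (rule 158): 111111001111001
Gen 5 (rule 124): 100001101001101
Gen 6 (rule 158): 110011001111001
Gen 7 (rule 124): 111011101001101
Gen 8 (rule 158): 110011001111001
Gen 9 (rule 124): 111011101001101
Gen 10 (rule 158): 110011001111001
Gen 11 (rule 124): 111011101001101
Gen 12 (rule 158): 110011001111001
Gen 13 (rule 124): 111011101001101
Gen 14 (rule 158): 110011001111001
Gen 15 (rule 124): 111011101001101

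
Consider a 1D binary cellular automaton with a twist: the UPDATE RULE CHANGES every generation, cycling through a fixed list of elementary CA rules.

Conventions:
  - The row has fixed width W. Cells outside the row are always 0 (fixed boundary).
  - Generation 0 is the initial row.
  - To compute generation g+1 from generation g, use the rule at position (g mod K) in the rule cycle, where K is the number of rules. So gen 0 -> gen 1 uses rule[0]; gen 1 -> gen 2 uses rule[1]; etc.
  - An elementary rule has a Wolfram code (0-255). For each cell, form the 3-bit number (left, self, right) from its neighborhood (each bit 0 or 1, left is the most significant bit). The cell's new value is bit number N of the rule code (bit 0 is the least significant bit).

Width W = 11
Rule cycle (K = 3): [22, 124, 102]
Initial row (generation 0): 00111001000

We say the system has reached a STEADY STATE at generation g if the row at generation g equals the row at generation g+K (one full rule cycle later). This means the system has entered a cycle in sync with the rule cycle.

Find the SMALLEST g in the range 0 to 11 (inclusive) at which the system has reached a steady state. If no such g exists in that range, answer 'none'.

Gen 0: 00111001000
Gen 1 (rule 22): 01000111100
Gen 2 (rule 124): 01100100110
Gen 3 (rule 102): 10101101010
Gen 4 (rule 22): 10100001011
Gen 5 (rule 124): 11110001111
Gen 6 (rule 102): 00010010001
Gen 7 (rule 22): 00111111011
Gen 8 (rule 124): 00100001111
Gen 9 (rule 102): 01100010001
Gen 10 (rule 22): 10010111011
Gen 11 (rule 124): 11011101111
Gen 12 (rule 102): 01100110001
Gen 13 (rule 22): 10011001011
Gen 14 (rule 124): 11011101111

Answer: 11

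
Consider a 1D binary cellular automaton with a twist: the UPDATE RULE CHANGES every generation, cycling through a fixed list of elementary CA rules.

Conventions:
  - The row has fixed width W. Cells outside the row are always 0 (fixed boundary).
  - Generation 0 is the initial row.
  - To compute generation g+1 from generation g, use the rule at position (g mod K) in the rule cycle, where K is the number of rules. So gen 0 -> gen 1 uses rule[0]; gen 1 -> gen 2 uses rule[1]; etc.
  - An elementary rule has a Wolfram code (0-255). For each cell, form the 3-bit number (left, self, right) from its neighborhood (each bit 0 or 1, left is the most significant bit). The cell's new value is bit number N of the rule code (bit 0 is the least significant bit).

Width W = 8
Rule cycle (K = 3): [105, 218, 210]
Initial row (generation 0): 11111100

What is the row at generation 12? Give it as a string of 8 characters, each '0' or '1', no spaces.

Answer: 01111010

Derivation:
Gen 0: 11111100
Gen 1 (rule 105): 10000101
Gen 2 (rule 218): 01001000
Gen 3 (rule 210): 10110100
Gen 4 (rule 105): 01111001
Gen 5 (rule 218): 11111110
Gen 6 (rule 210): 01111111
Gen 7 (rule 105): 01000001
Gen 8 (rule 218): 10100010
Gen 9 (rule 210): 00010101
Gen 10 (rule 105): 11001010
Gen 11 (rule 218): 11110001
Gen 12 (rule 210): 01111010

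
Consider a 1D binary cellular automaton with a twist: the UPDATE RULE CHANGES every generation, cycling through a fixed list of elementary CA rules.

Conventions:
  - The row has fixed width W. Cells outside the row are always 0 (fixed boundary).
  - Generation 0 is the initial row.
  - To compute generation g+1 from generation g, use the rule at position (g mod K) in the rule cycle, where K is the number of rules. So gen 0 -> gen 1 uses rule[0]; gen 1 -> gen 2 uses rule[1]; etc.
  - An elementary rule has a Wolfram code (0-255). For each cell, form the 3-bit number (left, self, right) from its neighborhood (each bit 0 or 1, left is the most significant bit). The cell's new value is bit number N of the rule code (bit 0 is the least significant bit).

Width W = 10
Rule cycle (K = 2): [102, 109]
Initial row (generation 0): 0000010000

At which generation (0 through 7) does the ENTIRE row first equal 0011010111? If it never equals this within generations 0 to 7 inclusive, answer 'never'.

Gen 0: 0000010000
Gen 1 (rule 102): 0000110000
Gen 2 (rule 109): 1110110111
Gen 3 (rule 102): 0011011001
Gen 4 (rule 109): 1011111001
Gen 5 (rule 102): 1100001011
Gen 6 (rule 109): 1101101111
Gen 7 (rule 102): 0110110001

Answer: never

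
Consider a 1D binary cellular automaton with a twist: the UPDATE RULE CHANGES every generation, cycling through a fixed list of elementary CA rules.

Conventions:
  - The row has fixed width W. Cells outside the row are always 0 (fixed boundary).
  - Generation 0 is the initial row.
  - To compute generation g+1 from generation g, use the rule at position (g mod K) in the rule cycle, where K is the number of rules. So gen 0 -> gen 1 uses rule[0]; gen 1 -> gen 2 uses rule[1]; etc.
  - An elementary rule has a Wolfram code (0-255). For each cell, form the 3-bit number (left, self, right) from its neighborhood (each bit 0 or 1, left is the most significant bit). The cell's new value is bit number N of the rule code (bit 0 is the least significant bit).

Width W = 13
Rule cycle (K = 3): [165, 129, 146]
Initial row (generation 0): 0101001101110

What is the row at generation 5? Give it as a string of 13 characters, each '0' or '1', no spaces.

Answer: 0000110000000

Derivation:
Gen 0: 0101001101110
Gen 1 (rule 165): 0111000010100
Gen 2 (rule 129): 0010011000001
Gen 3 (rule 146): 0101100100010
Gen 4 (rule 165): 0110000101010
Gen 5 (rule 129): 0000110000000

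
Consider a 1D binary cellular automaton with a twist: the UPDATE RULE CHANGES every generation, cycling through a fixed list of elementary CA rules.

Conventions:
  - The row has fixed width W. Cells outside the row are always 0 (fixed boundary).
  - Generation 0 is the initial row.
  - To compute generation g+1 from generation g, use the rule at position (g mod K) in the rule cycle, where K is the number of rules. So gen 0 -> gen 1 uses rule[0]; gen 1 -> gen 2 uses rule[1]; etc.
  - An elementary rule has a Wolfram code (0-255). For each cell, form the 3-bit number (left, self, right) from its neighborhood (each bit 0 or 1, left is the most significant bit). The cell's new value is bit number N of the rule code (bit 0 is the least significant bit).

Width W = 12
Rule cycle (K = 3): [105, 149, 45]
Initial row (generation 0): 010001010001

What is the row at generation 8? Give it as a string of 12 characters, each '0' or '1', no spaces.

Gen 0: 010001010001
Gen 1 (rule 105): 000100100100
Gen 2 (rule 149): 110110110111
Gen 3 (rule 45): 101101101100
Gen 4 (rule 105): 011111111101
Gen 5 (rule 149): 001111111001
Gen 6 (rule 45): 101000000001
Gen 7 (rule 105): 010011111100
Gen 8 (rule 149): 011001111011

Answer: 011001111011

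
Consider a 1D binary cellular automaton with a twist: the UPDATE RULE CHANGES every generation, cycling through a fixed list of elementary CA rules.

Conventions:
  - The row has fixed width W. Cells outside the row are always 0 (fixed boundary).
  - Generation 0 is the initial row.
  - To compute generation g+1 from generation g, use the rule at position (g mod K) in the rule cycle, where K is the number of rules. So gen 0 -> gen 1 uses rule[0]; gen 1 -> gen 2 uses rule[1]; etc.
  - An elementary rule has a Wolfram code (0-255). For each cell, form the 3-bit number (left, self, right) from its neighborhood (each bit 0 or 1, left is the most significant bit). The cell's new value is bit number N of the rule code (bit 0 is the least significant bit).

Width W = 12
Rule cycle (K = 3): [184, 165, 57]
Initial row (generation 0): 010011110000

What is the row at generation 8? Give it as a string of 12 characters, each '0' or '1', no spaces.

Gen 0: 010011110000
Gen 1 (rule 184): 001011101000
Gen 2 (rule 165): 101101011011
Gen 3 (rule 57): 011010110110
Gen 4 (rule 184): 010101101101
Gen 5 (rule 165): 011110010011
Gen 6 (rule 57): 010001001010
Gen 7 (rule 184): 001000100101
Gen 8 (rule 165): 101010100111

Answer: 101010100111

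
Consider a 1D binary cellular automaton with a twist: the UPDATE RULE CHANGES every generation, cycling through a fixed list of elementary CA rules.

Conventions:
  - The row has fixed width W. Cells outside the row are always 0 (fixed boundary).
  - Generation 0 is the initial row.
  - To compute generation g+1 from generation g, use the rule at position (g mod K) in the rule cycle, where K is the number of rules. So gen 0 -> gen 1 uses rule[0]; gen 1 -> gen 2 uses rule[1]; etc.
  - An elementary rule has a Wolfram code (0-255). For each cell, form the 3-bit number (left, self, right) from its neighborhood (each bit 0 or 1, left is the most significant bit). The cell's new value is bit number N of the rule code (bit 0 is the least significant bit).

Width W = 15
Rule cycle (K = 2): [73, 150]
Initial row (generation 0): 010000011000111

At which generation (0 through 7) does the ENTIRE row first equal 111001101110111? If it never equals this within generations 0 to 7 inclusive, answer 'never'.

Answer: never

Derivation:
Gen 0: 010000011000111
Gen 1 (rule 73): 000111011010101
Gen 2 (rule 150): 001010000010101
Gen 3 (rule 73): 100000111000000
Gen 4 (rule 150): 110001010100000
Gen 5 (rule 73): 110100000001111
Gen 6 (rule 150): 000110000010110
Gen 7 (rule 73): 110110111000110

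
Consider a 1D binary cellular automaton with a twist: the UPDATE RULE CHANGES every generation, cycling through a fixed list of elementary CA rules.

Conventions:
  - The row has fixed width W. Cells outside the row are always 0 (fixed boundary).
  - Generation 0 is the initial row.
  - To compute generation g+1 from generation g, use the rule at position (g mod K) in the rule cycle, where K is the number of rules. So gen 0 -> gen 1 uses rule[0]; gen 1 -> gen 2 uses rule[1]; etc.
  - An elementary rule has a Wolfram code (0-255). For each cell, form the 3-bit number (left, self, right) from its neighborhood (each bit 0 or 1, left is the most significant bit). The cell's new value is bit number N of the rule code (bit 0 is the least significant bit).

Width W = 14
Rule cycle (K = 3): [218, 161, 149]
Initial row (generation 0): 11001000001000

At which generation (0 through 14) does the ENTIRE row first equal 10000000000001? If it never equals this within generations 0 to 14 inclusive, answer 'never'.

Answer: never

Derivation:
Gen 0: 11001000001000
Gen 1 (rule 218): 11110100010100
Gen 2 (rule 161): 01101001001001
Gen 3 (rule 149): 00001101101101
Gen 4 (rule 218): 00011101101100
Gen 5 (rule 161): 11001010010001
Gen 6 (rule 149): 00101011011101
Gen 7 (rule 218): 01000011011100
Gen 8 (rule 161): 00011000101001
Gen 9 (rule 149): 11000110101101
Gen 10 (rule 218): 11101110001100
Gen 11 (rule 161): 01010100100001
Gen 12 (rule 149): 01010110111101
Gen 13 (rule 218): 10000110111100
Gen 14 (rule 161): 00110001011001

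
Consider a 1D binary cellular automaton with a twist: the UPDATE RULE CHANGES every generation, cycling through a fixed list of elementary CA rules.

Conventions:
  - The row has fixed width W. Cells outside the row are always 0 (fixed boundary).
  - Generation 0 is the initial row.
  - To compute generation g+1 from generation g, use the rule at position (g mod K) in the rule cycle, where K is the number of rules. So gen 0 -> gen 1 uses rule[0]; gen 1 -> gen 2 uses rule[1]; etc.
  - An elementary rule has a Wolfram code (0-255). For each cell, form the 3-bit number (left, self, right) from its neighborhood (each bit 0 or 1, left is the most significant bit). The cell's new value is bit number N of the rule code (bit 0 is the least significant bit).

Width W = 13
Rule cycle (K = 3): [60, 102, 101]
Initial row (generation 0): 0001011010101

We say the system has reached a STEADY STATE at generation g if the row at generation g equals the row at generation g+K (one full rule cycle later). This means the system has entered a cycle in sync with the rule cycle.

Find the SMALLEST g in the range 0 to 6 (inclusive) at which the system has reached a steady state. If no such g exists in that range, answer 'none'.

Answer: none

Derivation:
Gen 0: 0001011010101
Gen 1 (rule 60): 0001110111111
Gen 2 (rule 102): 0010011000001
Gen 3 (rule 101): 1010001011101
Gen 4 (rule 60): 1111001110011
Gen 5 (rule 102): 0001010010101
Gen 6 (rule 101): 1101110011111
Gen 7 (rule 60): 1011001010000
Gen 8 (rule 102): 1101011110000
Gen 9 (rule 101): 0111100010111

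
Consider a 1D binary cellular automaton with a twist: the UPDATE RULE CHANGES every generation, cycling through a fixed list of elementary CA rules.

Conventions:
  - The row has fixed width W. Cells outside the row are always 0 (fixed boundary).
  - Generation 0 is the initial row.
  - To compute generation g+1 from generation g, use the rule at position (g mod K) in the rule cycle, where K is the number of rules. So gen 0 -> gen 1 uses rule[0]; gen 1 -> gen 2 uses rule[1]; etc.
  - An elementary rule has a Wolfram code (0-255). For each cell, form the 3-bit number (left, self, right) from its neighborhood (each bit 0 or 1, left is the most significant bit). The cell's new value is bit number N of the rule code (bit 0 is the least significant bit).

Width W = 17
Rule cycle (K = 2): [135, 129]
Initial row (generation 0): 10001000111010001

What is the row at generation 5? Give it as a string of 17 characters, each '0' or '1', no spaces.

Answer: 10001101111111001

Derivation:
Gen 0: 10001000111010001
Gen 1 (rule 135): 10111011010010111
Gen 2 (rule 129): 00010000000000010
Gen 3 (rule 135): 11110111111111110
Gen 4 (rule 129): 01100011111111100
Gen 5 (rule 135): 10001101111111001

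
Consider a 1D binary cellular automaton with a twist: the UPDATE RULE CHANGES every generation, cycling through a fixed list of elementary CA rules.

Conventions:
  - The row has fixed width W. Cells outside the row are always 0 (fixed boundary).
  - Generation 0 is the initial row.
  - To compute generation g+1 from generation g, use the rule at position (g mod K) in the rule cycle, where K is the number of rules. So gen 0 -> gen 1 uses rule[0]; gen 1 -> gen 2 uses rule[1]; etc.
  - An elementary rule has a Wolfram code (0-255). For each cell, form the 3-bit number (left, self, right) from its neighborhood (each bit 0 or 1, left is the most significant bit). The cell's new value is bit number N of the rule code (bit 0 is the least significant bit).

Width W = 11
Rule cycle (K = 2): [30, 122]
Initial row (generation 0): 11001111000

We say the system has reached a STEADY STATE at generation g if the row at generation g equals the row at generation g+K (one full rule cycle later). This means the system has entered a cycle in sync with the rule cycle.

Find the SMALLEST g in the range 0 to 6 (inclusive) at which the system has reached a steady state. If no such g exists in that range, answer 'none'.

Answer: none

Derivation:
Gen 0: 11001111000
Gen 1 (rule 30): 10111000100
Gen 2 (rule 122): 01101101010
Gen 3 (rule 30): 11001001011
Gen 4 (rule 122): 11110110111
Gen 5 (rule 30): 10000100100
Gen 6 (rule 122): 01001011010
Gen 7 (rule 30): 11111010011
Gen 8 (rule 122): 10001101111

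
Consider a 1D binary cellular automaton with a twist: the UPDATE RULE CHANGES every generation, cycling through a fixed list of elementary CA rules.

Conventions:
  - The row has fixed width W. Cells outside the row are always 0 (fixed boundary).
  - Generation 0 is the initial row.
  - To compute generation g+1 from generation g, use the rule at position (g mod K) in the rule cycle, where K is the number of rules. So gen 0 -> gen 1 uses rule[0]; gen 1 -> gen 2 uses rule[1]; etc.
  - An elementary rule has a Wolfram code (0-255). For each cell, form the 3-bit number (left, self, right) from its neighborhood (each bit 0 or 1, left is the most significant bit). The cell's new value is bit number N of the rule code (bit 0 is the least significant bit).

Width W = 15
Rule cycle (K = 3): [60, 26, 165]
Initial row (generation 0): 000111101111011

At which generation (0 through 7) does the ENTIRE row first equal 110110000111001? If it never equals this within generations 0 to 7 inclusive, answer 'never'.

Gen 0: 000111101111011
Gen 1 (rule 60): 000100011000110
Gen 2 (rule 26): 001010110101101
Gen 3 (rule 165): 101111001110011
Gen 4 (rule 60): 111000101001010
Gen 5 (rule 26): 100101000110001
Gen 6 (rule 165): 100111010000101
Gen 7 (rule 60): 110100111000111

Answer: never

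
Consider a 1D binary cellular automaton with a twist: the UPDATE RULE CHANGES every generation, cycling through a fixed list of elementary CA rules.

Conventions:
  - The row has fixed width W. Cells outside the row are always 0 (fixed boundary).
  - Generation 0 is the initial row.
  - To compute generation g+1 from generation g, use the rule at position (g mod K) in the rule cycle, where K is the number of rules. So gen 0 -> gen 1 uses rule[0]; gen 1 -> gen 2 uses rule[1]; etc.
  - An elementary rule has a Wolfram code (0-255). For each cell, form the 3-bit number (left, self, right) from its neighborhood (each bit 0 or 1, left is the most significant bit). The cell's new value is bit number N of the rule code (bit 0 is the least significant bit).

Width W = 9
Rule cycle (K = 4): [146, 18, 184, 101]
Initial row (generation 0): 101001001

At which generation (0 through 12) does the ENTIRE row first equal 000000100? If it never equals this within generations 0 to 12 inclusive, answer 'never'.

Gen 0: 101001001
Gen 1 (rule 146): 000110110
Gen 2 (rule 18): 001000001
Gen 3 (rule 184): 000100000
Gen 4 (rule 101): 110101111
Gen 5 (rule 146): 000000110
Gen 6 (rule 18): 000001001
Gen 7 (rule 184): 000000100
Gen 8 (rule 101): 111110101
Gen 9 (rule 146): 011100000
Gen 10 (rule 18): 100010000
Gen 11 (rule 184): 010001000
Gen 12 (rule 101): 010101011

Answer: 7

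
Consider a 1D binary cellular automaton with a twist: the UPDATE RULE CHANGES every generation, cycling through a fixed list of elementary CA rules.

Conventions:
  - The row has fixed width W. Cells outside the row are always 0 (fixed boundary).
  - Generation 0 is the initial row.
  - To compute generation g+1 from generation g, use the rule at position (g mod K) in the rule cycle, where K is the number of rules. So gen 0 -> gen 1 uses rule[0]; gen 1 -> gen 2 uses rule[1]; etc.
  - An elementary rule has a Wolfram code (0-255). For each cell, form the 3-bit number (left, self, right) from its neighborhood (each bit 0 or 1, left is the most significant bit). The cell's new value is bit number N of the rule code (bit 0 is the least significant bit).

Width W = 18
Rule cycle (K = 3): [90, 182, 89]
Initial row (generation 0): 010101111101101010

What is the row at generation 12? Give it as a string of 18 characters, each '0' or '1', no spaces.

Answer: 111101000101000001

Derivation:
Gen 0: 010101111101101010
Gen 1 (rule 90): 100001000101100001
Gen 2 (rule 182): 110011101110010011
Gen 3 (rule 89): 111010101011001011
Gen 4 (rule 90): 101000000011110011
Gen 5 (rule 182): 111100000101101100
Gen 6 (rule 89): 100111110001101111
Gen 7 (rule 90): 011100011011101001
Gen 8 (rule 182): 101010100101011111
Gen 9 (rule 89): 000000010000010001
Gen 10 (rule 90): 000000101000101010
Gen 11 (rule 182): 000001111101111111
Gen 12 (rule 89): 111101000101000001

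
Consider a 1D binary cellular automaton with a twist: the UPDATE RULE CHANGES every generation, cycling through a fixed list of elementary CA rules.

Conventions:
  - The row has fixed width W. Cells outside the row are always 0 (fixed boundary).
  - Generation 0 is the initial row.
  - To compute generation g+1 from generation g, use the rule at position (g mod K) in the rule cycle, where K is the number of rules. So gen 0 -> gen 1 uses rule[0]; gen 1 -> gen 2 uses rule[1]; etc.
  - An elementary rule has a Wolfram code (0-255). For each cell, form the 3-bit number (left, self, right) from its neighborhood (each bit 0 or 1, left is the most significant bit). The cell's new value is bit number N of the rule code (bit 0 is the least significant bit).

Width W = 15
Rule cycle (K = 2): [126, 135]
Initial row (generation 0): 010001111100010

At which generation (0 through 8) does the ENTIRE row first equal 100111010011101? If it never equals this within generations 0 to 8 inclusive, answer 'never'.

Answer: never

Derivation:
Gen 0: 010001111100010
Gen 1 (rule 126): 111011000110111
Gen 2 (rule 135): 010000011000010
Gen 3 (rule 126): 111000111100111
Gen 4 (rule 135): 010011011001010
Gen 5 (rule 126): 111111111111111
Gen 6 (rule 135): 011111111111110
Gen 7 (rule 126): 110000000000011
Gen 8 (rule 135): 000111111111100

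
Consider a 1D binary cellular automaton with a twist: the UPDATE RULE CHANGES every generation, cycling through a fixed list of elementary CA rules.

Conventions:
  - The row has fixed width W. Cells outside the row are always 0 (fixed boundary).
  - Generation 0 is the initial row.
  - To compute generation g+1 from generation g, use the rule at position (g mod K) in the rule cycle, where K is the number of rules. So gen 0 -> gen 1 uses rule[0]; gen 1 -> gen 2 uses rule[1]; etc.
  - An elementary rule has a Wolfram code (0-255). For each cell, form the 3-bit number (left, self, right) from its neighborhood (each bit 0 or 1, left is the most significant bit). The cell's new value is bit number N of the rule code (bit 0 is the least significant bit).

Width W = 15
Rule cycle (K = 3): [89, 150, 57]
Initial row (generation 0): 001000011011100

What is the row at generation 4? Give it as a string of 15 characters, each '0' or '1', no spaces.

Answer: 010001001100100

Derivation:
Gen 0: 001000011011100
Gen 1 (rule 89): 100111011010111
Gen 2 (rule 150): 111010000010010
Gen 3 (rule 57): 100101111001001
Gen 4 (rule 89): 010001001100100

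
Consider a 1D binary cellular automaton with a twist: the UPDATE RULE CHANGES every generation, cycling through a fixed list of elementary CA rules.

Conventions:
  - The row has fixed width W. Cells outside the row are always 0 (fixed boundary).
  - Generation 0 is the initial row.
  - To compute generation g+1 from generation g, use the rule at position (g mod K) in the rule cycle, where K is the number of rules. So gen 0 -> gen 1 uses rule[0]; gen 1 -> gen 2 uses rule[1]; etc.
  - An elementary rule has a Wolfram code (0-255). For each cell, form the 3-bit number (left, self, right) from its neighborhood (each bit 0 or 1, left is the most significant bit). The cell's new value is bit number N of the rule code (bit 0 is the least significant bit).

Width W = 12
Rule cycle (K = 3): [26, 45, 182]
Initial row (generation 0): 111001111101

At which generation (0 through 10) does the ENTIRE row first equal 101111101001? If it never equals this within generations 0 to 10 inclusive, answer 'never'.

Answer: 5

Derivation:
Gen 0: 111001111101
Gen 1 (rule 26): 100111000000
Gen 2 (rule 45): 100100011111
Gen 3 (rule 182): 111110101110
Gen 4 (rule 26): 100000001001
Gen 5 (rule 45): 101111101001
Gen 6 (rule 182): 110111011111
Gen 7 (rule 26): 100100010000
Gen 8 (rule 45): 100101010111
Gen 9 (rule 182): 111111111010
Gen 10 (rule 26): 100000000001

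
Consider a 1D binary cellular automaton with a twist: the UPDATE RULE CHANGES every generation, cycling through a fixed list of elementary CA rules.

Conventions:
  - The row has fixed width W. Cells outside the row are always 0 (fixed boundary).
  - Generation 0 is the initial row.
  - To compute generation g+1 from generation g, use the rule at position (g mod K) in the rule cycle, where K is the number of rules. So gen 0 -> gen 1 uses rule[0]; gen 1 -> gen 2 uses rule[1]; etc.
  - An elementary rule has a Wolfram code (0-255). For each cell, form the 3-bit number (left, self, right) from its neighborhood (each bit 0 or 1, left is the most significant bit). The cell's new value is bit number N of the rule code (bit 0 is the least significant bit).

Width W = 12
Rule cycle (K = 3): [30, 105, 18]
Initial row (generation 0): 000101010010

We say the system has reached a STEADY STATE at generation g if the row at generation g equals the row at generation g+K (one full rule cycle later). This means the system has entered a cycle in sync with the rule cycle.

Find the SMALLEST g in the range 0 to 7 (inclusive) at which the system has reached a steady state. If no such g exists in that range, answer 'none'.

Gen 0: 000101010010
Gen 1 (rule 30): 001101011111
Gen 2 (rule 105): 101110110001
Gen 3 (rule 18): 000000001010
Gen 4 (rule 30): 000000011011
Gen 5 (rule 105): 111111011111
Gen 6 (rule 18): 000000000000
Gen 7 (rule 30): 000000000000
Gen 8 (rule 105): 111111111111
Gen 9 (rule 18): 000000000000
Gen 10 (rule 30): 000000000000

Answer: 6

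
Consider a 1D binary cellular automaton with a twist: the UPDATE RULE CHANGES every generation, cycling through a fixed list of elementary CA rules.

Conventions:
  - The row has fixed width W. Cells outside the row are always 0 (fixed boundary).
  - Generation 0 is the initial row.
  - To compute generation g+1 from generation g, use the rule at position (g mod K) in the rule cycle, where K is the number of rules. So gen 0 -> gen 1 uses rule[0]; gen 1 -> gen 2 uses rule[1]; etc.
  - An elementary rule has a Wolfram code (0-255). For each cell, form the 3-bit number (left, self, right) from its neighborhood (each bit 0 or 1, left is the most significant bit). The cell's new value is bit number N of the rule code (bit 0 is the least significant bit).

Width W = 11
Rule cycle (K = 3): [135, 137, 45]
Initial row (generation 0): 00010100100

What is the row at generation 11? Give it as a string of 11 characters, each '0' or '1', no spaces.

Answer: 00000001100

Derivation:
Gen 0: 00010100100
Gen 1 (rule 135): 11110101101
Gen 2 (rule 137): 11100001000
Gen 3 (rule 45): 10001101011
Gen 4 (rule 135): 10110001000
Gen 5 (rule 137): 00100100011
Gen 6 (rule 45): 10100101010
Gen 7 (rule 135): 10101101010
Gen 8 (rule 137): 00001000000
Gen 9 (rule 45): 11101011111
Gen 10 (rule 135): 01001001110
Gen 11 (rule 137): 00000001100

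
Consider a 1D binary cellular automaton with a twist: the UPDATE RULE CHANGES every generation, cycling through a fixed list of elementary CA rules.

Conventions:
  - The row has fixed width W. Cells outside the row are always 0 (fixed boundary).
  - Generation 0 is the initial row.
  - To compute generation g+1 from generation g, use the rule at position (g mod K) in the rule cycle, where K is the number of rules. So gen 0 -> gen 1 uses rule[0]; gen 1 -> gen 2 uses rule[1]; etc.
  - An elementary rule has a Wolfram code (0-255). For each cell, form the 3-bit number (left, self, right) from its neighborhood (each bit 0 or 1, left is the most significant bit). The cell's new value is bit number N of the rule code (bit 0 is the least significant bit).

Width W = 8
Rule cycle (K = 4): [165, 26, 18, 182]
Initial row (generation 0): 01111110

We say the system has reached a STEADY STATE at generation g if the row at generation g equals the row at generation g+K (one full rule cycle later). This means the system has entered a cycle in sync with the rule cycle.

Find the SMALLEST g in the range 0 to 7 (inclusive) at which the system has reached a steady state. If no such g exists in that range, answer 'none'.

Gen 0: 01111110
Gen 1 (rule 165): 00111100
Gen 2 (rule 26): 01100010
Gen 3 (rule 18): 10010101
Gen 4 (rule 182): 11111111
Gen 5 (rule 165): 01111110
Gen 6 (rule 26): 11000001
Gen 7 (rule 18): 00100010
Gen 8 (rule 182): 01110111
Gen 9 (rule 165): 00101010
Gen 10 (rule 26): 01000001
Gen 11 (rule 18): 10100010

Answer: none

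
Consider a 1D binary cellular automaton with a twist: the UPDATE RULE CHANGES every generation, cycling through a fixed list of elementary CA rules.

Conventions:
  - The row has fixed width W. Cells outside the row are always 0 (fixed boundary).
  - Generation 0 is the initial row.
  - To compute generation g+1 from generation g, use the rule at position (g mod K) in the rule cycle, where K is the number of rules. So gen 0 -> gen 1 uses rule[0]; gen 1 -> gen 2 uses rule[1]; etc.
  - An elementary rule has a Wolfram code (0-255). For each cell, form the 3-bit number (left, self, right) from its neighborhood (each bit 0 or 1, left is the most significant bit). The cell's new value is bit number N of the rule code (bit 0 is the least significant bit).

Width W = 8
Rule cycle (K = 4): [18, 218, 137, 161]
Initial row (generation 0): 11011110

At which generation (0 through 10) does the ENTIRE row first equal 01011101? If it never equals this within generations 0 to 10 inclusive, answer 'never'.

Gen 0: 11011110
Gen 1 (rule 18): 00000001
Gen 2 (rule 218): 00000010
Gen 3 (rule 137): 11111000
Gen 4 (rule 161): 01110011
Gen 5 (rule 18): 10001100
Gen 6 (rule 218): 01011110
Gen 7 (rule 137): 00011100
Gen 8 (rule 161): 11001001
Gen 9 (rule 18): 00110110
Gen 10 (rule 218): 01110111

Answer: never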